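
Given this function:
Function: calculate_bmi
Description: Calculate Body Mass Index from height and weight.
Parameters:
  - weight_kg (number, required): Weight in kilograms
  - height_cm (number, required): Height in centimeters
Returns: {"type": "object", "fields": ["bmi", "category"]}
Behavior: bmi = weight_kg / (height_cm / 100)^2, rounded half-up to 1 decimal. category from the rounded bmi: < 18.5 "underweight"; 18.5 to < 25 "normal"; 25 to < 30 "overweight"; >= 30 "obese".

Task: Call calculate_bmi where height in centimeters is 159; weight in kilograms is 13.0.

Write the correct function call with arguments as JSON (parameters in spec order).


Mapping each described value to its parameter name:
  'Height in centimeters' -> height_cm = 159
  'Weight in kilograms' -> weight_kg = 13.0
calculate_bmi({"weight_kg": 13.0, "height_cm": 159})


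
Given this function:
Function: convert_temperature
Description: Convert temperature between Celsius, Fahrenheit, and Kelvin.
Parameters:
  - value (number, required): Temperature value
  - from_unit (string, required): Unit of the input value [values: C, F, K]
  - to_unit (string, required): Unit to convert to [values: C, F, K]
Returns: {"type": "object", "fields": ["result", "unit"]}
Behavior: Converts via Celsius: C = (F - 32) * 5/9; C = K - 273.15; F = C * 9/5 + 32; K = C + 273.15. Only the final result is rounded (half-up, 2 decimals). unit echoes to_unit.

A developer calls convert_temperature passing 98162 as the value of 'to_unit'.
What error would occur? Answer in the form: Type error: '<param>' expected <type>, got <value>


Spec: 'to_unit' is declared as string; 98162 is an integer.
Type error: 'to_unit' expected string, got 98162


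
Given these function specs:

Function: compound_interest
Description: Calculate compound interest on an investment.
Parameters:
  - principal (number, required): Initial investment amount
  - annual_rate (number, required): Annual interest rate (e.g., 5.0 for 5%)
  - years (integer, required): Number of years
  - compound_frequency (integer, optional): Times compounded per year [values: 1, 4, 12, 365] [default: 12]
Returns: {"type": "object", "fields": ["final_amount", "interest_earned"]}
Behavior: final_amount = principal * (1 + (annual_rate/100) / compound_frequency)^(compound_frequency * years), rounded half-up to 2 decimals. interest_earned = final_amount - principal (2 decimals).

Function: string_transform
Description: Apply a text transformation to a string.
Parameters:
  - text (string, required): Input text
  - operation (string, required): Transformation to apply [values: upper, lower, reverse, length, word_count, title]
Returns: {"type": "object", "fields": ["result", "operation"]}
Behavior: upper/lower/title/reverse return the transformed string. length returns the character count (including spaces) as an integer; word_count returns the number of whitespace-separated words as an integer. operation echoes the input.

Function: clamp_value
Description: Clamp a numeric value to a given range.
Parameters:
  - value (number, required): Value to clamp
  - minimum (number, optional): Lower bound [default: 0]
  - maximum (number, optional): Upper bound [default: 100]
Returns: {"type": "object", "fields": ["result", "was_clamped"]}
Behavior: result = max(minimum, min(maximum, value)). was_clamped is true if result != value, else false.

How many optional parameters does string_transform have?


Parameters of string_transform: text (required), operation (required)
Optional count:
0


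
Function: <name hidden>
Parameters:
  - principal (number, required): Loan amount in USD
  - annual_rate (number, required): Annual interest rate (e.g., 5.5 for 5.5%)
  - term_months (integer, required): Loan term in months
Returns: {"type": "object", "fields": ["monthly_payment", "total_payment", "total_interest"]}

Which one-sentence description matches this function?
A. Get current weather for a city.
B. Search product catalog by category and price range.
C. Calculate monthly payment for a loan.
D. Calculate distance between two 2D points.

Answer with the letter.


Parameters principal, annual_rate, term_months and return ["monthly_payment", "total_payment", "total_interest"] fit: Calculate monthly payment for a loan.
C


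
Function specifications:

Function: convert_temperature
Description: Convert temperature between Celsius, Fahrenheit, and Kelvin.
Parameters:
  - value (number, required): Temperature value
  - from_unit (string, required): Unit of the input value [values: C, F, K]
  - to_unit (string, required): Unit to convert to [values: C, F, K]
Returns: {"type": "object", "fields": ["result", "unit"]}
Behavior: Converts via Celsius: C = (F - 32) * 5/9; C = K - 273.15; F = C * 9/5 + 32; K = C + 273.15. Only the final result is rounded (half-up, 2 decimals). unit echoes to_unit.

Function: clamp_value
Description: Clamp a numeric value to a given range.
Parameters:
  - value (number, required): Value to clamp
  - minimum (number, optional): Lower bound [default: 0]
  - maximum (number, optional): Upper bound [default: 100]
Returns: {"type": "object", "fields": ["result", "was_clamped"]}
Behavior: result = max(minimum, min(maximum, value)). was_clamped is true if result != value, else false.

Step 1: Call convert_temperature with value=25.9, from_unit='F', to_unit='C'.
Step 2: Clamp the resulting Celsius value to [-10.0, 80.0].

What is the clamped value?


Step 1: convert_temperature(value=25.9, from_unit=F, to_unit=C)
  To C: (25.9 - 32) * 5/9 = -3.388889
  Target is C: -3.388889
  Round to 2 decimals: -3.39
  -> result = -3.39 C
Step 2: clamp_value(value=-3.39, minimum=-10.0, maximum=80.0)
  result = max(-10.0, min(80.0, -3.39)) = max(-10.0, -3.39) = -3.39
  was_clamped = (-3.39 != -3.39) = false
  -> result = -3.39
-3.39


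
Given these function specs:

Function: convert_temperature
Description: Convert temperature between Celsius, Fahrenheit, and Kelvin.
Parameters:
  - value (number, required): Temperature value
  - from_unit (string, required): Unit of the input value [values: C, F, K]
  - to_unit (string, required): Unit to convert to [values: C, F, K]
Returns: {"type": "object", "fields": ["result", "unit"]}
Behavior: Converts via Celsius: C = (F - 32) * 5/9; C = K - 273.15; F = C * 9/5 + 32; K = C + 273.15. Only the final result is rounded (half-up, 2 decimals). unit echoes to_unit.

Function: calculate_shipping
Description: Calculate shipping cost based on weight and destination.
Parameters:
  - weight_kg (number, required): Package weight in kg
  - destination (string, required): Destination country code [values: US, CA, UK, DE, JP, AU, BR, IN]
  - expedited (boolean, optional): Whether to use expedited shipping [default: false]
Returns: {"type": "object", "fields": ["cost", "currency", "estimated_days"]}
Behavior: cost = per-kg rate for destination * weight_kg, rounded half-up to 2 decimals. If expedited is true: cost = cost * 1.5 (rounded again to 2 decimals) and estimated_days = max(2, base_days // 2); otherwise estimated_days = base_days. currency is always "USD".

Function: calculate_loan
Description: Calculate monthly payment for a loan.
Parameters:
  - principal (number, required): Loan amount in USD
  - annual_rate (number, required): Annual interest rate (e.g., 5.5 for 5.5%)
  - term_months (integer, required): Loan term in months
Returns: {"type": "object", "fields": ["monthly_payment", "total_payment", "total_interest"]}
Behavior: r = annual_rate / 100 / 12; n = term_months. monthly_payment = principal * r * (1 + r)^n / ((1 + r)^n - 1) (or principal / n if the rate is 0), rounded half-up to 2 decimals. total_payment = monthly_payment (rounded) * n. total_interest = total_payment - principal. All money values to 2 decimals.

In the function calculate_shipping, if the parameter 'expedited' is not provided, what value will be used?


The calculate_shipping spec declares:
  - expedited (boolean, optional): Whether to use expedited shipping [default: false]
Default:
false


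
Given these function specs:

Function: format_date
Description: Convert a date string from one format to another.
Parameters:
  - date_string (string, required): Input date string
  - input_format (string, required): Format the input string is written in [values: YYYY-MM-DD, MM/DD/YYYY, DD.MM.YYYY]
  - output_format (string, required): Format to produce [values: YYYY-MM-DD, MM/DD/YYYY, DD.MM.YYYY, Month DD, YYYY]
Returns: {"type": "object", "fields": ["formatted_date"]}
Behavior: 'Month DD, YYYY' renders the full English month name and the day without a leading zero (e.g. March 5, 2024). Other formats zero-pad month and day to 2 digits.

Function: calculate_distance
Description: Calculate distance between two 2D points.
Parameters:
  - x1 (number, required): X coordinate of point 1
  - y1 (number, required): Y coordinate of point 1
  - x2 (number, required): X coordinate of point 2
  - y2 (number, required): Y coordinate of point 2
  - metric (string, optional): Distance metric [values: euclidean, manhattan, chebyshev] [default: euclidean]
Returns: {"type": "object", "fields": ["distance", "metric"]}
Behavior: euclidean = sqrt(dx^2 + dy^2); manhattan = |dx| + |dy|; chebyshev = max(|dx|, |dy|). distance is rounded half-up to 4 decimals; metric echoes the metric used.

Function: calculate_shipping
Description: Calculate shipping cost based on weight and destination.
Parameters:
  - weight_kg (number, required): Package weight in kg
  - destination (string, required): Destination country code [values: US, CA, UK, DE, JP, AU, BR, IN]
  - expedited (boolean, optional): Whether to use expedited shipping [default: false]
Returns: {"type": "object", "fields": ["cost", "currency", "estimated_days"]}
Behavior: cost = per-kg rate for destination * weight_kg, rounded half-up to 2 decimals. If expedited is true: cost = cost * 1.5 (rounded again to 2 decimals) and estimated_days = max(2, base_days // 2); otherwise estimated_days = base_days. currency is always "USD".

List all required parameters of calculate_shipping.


Parameters of calculate_shipping and their required/optional flag:
  weight_kg: required
  destination: required
  expedited: optional
destination, weight_kg


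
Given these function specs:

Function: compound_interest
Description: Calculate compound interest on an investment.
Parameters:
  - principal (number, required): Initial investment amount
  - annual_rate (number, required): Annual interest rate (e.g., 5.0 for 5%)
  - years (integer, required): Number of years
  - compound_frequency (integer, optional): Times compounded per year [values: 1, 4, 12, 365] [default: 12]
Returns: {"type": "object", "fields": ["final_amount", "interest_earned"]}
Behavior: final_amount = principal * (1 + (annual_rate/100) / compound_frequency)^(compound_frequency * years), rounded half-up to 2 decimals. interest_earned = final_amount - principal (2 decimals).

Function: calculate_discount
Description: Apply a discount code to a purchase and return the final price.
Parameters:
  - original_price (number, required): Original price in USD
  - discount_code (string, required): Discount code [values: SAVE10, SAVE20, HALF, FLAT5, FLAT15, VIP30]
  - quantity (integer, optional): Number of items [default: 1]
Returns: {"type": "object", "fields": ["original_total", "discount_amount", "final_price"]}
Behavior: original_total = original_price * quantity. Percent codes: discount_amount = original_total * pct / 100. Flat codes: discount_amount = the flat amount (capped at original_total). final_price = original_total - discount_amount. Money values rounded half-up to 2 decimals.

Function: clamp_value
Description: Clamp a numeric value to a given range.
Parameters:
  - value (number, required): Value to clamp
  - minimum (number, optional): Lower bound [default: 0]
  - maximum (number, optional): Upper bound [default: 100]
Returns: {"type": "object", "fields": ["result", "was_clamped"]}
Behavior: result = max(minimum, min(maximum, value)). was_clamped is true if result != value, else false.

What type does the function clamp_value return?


The clamp_value spec declares Returns: {"type": "object", "fields": ["result", "was_clamped"]}
Type:
object


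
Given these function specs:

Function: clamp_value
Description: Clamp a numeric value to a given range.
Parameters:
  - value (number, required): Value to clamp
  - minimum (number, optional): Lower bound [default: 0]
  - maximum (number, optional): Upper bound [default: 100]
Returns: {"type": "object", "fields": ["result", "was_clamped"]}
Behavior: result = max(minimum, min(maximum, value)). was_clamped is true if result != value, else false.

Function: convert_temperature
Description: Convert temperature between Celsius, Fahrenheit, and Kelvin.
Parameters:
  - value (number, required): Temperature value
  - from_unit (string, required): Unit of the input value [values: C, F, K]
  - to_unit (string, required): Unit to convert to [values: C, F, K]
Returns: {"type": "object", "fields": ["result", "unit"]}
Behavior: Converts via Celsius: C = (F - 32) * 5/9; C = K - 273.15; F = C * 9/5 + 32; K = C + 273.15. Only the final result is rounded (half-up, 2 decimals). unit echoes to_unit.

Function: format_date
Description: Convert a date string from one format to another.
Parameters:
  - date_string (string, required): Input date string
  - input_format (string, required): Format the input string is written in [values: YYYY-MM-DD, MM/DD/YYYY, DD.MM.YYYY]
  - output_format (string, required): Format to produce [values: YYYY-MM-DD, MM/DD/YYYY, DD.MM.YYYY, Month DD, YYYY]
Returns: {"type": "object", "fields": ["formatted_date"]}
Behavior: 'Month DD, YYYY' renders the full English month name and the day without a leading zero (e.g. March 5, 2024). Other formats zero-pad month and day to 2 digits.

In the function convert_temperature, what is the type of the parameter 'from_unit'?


The convert_temperature spec declares:
  - from_unit (string, required): Unit of the input value [values: C, F, K]
Type:
string


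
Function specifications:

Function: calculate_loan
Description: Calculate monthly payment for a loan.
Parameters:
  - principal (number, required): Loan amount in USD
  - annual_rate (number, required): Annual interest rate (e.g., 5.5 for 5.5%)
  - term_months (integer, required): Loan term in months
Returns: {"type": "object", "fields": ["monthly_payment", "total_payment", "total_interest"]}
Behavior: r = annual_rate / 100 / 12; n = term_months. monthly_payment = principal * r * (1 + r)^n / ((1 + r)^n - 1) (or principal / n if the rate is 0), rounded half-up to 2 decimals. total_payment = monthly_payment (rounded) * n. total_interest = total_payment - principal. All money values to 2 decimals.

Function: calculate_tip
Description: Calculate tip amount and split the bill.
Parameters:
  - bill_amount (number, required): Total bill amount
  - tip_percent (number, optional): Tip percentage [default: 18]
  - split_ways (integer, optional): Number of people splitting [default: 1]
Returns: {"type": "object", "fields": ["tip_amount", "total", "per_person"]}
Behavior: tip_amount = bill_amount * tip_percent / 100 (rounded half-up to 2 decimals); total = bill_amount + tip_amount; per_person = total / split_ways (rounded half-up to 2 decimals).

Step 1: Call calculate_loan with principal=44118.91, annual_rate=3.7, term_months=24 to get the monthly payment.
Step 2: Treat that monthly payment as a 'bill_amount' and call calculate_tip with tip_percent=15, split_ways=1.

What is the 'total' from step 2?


Step 1: calculate_loan(principal=44118.91, annual_rate=3.7, term_months=24)
  r = 3.7 / 100 / 12 = 0.003083333333 (keep full precision)
  (1 + r)^24 = 1.07668422
  monthly_payment = 44118.91 * 0.003083333333 * 1.07668422 / (1.07668422 - 1) = 1909.974648 -> 1909.97
  total_payment = 1909.97 * 24 = 45839.28
  total_interest = 45839.28 - 44118.91 = 1720.37
  -> monthly_payment = 1909.97
Step 2: calculate_tip(bill_amount=1909.97, tip_percent=15, split_ways=1)
  tip_amount = 1909.97 * 15/100 = 286.4955 -> 286.50
  total = 1909.97 + 286.50 = 2196.47
  per_person = 2196.47 / 1 = 2196.47 -> 2196.47
  -> total = 2196.47
$2196.47


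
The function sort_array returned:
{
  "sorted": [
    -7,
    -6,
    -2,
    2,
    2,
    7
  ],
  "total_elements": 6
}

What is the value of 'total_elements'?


6


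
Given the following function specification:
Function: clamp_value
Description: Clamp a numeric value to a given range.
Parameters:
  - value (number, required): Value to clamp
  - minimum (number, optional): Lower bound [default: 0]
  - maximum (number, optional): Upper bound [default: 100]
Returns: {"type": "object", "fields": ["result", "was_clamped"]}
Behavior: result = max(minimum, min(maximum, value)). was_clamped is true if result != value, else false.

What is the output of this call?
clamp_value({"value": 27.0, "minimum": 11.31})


Defaults applied: maximum=100
result = max(11.31, min(100, 27.0)) = max(11.31, 27.0) = 27.0
was_clamped = (27.0 != 27.0) = false
Output:
{"result": 27.0, "was_clamped": false}


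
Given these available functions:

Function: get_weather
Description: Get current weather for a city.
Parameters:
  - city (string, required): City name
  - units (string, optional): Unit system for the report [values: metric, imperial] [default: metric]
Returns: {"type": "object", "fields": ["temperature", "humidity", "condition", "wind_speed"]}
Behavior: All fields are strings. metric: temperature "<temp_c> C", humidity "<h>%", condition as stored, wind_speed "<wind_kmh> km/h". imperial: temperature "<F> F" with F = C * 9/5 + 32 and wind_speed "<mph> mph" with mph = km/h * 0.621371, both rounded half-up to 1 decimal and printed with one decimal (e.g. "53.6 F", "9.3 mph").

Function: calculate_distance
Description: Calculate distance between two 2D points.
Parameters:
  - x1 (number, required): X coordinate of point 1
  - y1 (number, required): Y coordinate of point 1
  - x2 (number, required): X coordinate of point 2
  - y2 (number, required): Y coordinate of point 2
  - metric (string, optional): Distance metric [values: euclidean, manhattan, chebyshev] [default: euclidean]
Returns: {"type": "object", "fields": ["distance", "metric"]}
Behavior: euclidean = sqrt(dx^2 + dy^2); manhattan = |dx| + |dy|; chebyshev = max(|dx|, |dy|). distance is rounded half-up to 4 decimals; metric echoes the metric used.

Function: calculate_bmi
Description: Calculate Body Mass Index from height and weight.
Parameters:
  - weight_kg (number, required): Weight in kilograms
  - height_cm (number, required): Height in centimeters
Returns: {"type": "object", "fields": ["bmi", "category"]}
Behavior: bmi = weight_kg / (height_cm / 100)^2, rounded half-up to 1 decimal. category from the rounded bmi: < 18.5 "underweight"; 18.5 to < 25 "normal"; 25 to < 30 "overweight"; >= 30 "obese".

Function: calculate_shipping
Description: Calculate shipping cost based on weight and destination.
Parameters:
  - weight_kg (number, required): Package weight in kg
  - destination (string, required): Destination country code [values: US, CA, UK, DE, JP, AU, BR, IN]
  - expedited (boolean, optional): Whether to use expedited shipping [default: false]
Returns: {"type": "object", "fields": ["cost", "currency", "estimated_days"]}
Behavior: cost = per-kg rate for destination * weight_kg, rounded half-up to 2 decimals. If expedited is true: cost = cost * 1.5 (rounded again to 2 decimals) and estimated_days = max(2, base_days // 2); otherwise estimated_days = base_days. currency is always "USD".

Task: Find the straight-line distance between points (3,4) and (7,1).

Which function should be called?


The task needs a function whose description is: Calculate distance between two 2D points.
calculate_distance


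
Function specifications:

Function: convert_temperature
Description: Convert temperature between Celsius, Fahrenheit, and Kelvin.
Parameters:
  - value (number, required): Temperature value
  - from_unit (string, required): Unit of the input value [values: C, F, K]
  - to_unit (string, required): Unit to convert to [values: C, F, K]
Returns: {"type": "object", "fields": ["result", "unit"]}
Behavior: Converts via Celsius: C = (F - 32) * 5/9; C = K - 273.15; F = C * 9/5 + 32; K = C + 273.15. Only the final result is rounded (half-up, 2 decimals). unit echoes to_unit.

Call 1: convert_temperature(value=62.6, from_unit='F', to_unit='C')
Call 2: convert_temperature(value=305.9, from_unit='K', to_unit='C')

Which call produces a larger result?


Call 1:
  To C: (62.6 - 32) * 5/9 = 17
  Target is C: 17
  Round to 2 decimals: 17.0
  -> 17.0 C
Call 2:
  To C: 305.9 - 273.15 = 32.75
  Target is C: 32.75
  Round to 2 decimals: 32.75
  -> 32.75 C
Call 2 (32.75 C)


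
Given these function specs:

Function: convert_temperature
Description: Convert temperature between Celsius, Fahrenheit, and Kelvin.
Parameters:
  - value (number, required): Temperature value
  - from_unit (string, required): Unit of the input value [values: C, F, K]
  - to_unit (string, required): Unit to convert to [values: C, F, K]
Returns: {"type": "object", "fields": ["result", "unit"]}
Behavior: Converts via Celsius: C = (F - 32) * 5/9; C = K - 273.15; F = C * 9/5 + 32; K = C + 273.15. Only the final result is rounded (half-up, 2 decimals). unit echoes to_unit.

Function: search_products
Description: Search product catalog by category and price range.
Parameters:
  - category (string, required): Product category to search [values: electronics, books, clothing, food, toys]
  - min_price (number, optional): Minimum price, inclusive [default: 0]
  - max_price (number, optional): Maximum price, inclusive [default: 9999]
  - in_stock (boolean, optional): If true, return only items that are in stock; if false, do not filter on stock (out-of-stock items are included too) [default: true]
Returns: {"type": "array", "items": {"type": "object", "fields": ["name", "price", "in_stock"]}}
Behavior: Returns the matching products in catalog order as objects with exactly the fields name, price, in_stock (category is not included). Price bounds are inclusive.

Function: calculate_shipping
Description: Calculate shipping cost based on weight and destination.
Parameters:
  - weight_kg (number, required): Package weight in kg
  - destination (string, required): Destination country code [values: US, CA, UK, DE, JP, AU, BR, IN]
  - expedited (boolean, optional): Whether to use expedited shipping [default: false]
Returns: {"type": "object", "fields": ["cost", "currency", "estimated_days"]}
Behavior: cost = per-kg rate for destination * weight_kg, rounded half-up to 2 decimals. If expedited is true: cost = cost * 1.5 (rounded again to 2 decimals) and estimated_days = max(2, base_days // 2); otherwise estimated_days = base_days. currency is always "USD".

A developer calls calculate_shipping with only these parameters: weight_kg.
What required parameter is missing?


Required parameters: weight_kg, destination
Provided: weight_kg
Missing: destination
destination


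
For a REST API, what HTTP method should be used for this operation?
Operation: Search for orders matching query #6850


GET = read, POST = create, PUT = update/replace, DELETE = remove
This operation is a read.
GET


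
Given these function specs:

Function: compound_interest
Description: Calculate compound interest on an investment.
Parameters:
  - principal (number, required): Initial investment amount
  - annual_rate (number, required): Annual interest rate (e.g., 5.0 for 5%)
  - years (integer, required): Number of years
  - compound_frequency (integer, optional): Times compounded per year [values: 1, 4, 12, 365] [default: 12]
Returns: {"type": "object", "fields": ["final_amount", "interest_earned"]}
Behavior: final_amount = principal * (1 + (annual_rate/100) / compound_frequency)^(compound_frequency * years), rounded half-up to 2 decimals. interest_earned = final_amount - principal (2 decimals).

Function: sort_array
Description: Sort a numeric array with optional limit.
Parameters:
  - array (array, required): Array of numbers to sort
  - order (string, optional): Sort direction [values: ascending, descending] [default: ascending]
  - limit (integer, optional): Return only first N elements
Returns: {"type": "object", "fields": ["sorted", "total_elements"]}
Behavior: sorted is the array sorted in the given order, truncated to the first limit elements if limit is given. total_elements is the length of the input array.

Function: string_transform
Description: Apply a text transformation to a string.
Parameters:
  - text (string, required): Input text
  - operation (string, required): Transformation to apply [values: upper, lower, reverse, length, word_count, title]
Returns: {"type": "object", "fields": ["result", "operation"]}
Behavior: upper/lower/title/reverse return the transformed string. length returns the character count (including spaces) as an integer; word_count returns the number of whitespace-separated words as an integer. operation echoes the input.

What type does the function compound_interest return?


The compound_interest spec declares Returns: {"type": "object", "fields": ["final_amount", "interest_earned"]}
Type:
object


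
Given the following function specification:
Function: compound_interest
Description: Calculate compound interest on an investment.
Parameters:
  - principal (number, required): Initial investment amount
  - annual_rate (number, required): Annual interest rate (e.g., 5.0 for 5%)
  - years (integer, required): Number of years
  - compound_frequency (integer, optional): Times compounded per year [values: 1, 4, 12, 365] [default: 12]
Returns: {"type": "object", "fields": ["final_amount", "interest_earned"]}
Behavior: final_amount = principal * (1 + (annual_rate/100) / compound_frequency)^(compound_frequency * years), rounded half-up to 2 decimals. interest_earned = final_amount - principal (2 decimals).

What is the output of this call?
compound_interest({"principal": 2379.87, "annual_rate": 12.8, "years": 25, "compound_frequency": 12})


rate per period = 12.8/100/12 = 0.010666666667 (keep full precision); periods = 12 * 25 = 300
(1 + 0.010666666667)^300 = 24.12029817
final_amount = 2379.87 * 24.12029817 = 57403.173999 -> 57403.17
interest_earned = 57403.17 - 2379.87 = 55023.30
Output:
{"final_amount": 57403.17, "interest_earned": 55023.3}


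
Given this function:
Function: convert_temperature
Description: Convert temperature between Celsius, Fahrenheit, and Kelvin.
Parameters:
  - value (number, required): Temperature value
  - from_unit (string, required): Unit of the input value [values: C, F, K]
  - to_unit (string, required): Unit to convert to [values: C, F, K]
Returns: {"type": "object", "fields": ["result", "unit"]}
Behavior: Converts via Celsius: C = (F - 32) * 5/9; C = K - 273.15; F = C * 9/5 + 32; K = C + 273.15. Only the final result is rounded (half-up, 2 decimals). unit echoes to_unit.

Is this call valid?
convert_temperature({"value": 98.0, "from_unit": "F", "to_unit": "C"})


Checking all required parameters present and types match... All valid.
Valid


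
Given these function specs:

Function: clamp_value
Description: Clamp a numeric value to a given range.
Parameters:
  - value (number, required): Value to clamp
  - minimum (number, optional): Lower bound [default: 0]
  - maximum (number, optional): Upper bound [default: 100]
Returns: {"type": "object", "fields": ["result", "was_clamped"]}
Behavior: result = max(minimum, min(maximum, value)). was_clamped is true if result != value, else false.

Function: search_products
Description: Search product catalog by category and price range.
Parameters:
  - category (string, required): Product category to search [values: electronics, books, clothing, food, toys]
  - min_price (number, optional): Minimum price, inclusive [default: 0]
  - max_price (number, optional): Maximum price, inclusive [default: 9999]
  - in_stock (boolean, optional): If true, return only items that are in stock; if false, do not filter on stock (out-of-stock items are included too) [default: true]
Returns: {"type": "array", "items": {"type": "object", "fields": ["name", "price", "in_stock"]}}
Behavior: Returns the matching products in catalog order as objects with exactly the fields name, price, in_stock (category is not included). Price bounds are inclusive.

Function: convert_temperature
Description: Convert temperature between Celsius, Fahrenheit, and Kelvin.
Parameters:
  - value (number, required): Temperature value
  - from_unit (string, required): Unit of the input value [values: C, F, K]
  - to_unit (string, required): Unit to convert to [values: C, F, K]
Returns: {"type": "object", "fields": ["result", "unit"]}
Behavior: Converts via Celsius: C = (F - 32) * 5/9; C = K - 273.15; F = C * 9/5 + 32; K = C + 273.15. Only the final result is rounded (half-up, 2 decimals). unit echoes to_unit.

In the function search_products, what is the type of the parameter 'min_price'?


The search_products spec declares:
  - min_price (number, optional): Minimum price, inclusive [default: 0]
Type:
number


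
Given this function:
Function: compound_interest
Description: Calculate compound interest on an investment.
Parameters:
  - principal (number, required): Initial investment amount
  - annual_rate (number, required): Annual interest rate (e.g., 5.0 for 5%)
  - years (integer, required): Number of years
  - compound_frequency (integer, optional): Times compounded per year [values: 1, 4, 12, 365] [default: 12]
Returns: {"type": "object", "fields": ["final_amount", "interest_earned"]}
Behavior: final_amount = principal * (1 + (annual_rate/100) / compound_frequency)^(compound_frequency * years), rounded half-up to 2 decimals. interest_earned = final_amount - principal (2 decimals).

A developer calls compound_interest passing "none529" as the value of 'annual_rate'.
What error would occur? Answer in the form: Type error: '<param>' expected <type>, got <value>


Spec: 'annual_rate' is declared as number; "none529" is a string.
Type error: 'annual_rate' expected number, got "none529"


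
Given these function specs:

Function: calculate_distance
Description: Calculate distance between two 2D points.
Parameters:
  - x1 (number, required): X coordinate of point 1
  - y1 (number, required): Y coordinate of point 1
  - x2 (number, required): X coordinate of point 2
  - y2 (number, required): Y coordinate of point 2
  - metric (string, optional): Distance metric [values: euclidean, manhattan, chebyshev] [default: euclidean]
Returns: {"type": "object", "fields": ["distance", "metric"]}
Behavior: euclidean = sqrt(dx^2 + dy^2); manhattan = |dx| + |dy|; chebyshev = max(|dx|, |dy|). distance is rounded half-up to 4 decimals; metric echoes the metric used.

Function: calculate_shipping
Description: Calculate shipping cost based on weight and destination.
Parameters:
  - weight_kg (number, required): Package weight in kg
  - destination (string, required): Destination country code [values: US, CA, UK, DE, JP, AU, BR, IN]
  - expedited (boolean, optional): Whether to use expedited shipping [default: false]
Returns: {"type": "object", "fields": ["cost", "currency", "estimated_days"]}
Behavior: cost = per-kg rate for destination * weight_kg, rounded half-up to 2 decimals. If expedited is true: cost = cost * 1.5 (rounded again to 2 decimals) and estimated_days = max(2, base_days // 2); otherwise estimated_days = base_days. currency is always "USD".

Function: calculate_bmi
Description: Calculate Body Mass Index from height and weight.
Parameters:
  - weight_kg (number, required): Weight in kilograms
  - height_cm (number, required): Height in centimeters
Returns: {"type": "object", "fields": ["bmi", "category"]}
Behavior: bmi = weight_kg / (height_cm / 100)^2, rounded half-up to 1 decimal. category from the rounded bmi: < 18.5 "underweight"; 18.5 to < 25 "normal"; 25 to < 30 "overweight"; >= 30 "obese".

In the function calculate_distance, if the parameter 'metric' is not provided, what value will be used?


The calculate_distance spec declares:
  - metric (string, optional): Distance metric [values: euclidean, manhattan, chebyshev] [default: euclidean]
Default:
euclidean


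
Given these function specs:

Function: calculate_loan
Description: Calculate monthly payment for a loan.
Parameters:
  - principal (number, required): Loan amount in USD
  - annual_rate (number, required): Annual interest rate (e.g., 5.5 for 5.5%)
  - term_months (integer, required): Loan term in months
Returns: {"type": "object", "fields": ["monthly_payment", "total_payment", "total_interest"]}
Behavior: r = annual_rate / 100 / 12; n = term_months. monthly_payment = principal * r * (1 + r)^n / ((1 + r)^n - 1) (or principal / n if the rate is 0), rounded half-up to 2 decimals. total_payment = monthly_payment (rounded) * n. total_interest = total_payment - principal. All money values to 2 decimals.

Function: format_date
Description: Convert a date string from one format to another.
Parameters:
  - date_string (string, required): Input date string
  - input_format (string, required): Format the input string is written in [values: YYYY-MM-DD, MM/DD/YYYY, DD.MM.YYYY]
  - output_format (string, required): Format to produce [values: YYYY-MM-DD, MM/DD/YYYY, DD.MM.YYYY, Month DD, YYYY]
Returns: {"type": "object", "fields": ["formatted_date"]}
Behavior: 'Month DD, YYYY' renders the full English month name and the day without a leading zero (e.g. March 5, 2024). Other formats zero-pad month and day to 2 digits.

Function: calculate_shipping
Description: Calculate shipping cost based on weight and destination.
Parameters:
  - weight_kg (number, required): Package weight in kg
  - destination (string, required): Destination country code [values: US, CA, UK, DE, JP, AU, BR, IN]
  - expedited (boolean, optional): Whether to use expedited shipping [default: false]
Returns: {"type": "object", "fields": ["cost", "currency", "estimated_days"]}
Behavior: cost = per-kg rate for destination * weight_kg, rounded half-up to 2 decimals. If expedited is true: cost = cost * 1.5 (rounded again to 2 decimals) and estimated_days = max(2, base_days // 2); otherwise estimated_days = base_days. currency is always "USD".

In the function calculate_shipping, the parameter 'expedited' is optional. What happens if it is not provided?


The calculate_shipping spec declares:
  - expedited (boolean, optional): Whether to use expedited shipping [default: false]
It defaults to false


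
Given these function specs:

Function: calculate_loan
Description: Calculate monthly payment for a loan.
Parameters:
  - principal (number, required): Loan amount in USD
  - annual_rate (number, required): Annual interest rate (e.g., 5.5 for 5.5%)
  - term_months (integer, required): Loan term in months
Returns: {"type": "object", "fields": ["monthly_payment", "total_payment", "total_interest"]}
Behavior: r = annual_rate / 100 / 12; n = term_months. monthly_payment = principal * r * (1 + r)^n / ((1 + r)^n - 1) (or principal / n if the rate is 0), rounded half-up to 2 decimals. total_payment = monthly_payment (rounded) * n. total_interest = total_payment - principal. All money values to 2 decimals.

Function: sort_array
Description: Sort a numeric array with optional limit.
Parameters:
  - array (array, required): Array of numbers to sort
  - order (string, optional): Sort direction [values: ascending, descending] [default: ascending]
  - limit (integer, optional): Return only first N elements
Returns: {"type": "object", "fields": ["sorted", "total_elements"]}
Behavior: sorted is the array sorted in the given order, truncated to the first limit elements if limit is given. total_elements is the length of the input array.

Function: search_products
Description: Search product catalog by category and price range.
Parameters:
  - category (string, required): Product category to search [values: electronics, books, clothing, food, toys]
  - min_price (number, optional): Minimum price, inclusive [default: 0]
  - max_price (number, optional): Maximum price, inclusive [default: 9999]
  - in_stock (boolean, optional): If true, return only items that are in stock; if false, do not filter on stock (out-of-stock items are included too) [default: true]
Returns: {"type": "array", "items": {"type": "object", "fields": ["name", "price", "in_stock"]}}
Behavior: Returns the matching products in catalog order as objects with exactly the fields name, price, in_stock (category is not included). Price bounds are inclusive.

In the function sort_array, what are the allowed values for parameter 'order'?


The sort_array spec declares:
  - order (string, optional): Sort direction [values: ascending, descending] [default: ascending]
Allowed values:
ascending, descending


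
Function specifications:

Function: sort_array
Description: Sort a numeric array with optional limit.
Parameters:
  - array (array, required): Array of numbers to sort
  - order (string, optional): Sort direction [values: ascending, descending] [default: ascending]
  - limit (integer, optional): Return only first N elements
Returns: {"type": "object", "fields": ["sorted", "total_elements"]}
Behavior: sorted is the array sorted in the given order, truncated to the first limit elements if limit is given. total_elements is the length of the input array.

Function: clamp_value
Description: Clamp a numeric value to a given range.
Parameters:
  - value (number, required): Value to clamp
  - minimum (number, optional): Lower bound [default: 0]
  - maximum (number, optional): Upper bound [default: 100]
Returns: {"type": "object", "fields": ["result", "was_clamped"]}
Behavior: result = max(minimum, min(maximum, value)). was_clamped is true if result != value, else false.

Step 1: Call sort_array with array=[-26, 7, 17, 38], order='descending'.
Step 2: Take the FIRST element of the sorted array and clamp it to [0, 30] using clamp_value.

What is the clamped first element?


Step 1: sort_array(order=descending)
  sorted: [38, 17, 7, -26]
  -> first element = 38
Step 2: clamp_value(value=38, minimum=0, maximum=30)
  result = max(0, min(30, 38)) = max(0, 30) = 30
  was_clamped = (30 != 38) = true
  -> result = 30
30


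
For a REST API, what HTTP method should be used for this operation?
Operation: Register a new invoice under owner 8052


GET = read, POST = create, PUT = update/replace, DELETE = remove
This operation is a create.
POST


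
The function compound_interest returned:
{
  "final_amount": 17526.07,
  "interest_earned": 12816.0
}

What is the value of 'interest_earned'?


12816.0


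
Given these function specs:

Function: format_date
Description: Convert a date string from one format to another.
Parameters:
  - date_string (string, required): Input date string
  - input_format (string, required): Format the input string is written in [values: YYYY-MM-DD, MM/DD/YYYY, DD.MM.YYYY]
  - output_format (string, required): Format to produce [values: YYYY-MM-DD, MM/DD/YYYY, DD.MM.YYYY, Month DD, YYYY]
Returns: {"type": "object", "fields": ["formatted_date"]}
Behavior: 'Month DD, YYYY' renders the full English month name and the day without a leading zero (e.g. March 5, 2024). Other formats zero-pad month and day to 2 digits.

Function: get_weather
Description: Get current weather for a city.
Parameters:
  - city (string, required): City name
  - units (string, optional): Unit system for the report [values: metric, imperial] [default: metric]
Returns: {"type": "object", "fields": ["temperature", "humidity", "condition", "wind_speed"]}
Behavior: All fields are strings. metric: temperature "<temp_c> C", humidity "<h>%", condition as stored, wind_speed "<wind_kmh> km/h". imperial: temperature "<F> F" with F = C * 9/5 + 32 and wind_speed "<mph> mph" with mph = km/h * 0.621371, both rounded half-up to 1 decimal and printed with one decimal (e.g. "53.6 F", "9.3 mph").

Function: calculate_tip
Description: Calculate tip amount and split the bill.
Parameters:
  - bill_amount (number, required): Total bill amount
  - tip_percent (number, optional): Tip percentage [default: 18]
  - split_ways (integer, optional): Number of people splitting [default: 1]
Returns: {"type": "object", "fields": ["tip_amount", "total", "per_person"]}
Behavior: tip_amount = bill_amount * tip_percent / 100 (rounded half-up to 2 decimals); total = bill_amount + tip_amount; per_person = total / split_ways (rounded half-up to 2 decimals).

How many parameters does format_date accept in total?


Parameters of format_date: date_string (required), input_format (required), output_format (required)
Total:
3
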